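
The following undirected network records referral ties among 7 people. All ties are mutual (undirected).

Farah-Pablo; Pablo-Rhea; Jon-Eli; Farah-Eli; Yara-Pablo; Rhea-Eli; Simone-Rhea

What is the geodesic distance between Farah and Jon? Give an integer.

One shortest route is Farah – Eli – Jon, which uses 2 edges, and Farah and Jon are not directly tied, so nothing shorter exists. So d(Farah,Jon) = 2.

2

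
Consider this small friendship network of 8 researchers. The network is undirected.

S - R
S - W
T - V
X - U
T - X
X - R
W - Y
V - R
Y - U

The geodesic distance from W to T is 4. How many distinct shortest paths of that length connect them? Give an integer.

The shortest distance is 4. The length-4 paths are: W–S–R–V–T; W–S–R–X–T; W–Y–U–X–T.
That gives 3 distinct shortest paths.

3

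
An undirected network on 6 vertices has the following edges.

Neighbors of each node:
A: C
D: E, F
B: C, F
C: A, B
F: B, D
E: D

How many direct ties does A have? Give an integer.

A is directly tied to C. That is 1 neighbor, so the degree of A is 1.

1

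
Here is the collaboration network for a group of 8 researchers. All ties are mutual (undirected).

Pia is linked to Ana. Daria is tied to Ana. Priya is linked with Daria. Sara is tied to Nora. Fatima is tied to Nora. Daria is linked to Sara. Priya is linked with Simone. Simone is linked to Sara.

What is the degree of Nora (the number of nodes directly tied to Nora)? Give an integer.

Nora is directly tied to Fatima and Sara. That is 2 neighbors, so the degree of Nora is 2.

2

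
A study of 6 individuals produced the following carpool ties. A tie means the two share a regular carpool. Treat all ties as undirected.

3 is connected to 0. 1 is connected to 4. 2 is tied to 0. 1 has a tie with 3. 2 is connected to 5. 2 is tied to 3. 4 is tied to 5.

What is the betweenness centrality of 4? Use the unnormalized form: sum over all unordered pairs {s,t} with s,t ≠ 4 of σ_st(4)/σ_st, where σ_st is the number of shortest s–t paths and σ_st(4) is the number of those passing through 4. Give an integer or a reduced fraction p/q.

1

Pairs whose geodesics pass through 4 — 1–5: 1.
All other pairs contribute 0.
Summing the contributions gives betweenness(4) = 1.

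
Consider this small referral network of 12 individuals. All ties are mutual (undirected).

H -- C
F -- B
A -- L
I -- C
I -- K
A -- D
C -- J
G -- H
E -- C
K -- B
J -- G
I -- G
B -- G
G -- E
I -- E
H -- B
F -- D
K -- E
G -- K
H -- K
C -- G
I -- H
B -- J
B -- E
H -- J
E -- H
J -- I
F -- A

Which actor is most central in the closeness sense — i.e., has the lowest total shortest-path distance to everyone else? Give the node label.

B

Farness (sum of distances to all others) for each node — A:28, B:17, C:25, D:29, E:20, F:21, G:19, H:19, I:24, J:21, K:21, L:38.
The smallest farness is 17, for B, so B has the highest closeness.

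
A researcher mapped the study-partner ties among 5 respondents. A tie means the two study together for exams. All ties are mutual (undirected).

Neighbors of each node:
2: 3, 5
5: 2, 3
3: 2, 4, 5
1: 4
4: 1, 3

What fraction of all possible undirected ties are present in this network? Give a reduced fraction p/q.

1/2

There are 5 edges and 5 nodes, so the maximum possible is C(5,2) = 10.
Density = 5/10 = 1/2.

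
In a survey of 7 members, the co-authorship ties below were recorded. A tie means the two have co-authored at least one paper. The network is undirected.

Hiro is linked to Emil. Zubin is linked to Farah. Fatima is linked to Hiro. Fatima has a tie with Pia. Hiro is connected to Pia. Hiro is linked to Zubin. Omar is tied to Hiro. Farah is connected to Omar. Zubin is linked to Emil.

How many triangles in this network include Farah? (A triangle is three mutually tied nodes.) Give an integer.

Farah's neighbors are Omar and Zubin, but none of them are tied to each other, so no triangle contains Farah.

0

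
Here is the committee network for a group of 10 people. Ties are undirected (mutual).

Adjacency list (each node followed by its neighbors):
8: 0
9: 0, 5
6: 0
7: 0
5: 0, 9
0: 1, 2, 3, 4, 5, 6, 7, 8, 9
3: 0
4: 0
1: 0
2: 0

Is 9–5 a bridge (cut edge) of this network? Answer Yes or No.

No

Even without that edge, 9 still reaches 5 via 9 – 0 – 5, so the network stays connected. Not a bridge.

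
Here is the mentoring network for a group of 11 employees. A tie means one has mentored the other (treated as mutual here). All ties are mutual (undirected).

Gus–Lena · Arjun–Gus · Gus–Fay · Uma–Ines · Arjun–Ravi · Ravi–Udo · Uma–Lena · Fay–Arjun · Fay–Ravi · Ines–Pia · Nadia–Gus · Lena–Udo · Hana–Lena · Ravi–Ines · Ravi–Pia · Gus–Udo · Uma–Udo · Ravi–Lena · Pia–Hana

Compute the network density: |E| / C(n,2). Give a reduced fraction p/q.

There are 19 edges and 11 nodes, so the maximum possible is C(11,2) = 55.
Density = 19/55.

19/55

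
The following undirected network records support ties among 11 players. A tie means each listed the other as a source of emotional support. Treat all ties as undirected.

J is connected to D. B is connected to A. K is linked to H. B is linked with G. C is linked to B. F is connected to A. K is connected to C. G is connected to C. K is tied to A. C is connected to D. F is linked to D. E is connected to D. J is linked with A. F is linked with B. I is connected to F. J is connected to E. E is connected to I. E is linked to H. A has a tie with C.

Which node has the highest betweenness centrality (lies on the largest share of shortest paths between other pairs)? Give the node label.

Unnormalized betweenness of each node: A:22/3, B:41/12, C:33/4, D:11/2, E:71/12, F:73/12, G:0, H:3/2, I:13/12, J:19/12, K:13/3.
C has the largest value, 33/4, making it the main broker — the node through which the most shortest paths run.

C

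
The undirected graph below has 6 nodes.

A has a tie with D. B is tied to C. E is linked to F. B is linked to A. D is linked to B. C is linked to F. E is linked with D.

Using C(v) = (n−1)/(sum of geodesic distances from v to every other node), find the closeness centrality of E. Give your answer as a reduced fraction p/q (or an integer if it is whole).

Distances from E: A:2, B:2, C:2, D:1, F:1. Sum = 8.
n = 6, so closeness = 5/8.

5/8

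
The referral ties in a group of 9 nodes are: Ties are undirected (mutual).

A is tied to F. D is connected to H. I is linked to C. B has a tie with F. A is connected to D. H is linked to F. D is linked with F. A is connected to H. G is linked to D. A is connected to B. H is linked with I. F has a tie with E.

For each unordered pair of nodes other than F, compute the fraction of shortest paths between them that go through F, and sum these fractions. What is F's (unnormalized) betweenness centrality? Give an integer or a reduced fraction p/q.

Pairs whose geodesics pass through F — A–E: 1; D–B: 1/2; D–E: 1; B–I: 1/2; B–H: 1/2; B–C: 1/2; B–G: 1/2; B–E: 1; I–E: 1; H–E: 1; C–E: 1; G–E: 1.
All other pairs contribute 0.
Summing the contributions gives betweenness(F) = 19/2.

19/2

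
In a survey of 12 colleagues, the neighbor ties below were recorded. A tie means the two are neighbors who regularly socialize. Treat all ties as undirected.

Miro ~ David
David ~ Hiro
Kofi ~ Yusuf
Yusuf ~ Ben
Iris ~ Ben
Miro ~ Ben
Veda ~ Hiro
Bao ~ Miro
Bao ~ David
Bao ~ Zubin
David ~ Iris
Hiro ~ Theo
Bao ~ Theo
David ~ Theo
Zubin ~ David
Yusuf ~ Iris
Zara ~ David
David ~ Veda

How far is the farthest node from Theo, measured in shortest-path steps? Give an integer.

4

Distances from Theo: Bao:1, Ben:3, David:1, Hiro:1, Iris:2, Kofi:4, Miro:2, Veda:2, Yusuf:3, Zara:2, Zubin:2.
The largest is 4 (to Kofi), so the eccentricity of Theo is 4.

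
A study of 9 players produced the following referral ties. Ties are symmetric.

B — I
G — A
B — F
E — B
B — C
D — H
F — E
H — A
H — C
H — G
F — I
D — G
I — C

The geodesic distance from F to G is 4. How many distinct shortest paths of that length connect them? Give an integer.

The shortest distance is 4. The length-4 paths are: F–B–C–H–G; F–I–C–H–G.
That gives 2 distinct shortest paths.

2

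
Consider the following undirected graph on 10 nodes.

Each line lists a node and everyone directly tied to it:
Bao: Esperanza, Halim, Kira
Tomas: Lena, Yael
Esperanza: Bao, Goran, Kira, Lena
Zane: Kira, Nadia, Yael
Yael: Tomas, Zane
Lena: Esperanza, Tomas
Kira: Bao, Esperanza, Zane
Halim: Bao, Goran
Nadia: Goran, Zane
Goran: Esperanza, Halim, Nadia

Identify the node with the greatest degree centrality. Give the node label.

Degrees — Bao:3, Esperanza:4, Goran:3, Halim:2, Kira:3, Lena:2, Nadia:2, Tomas:2, Yael:2, Zane:3.
The maximum is 4, attained only by Esperanza.

Esperanza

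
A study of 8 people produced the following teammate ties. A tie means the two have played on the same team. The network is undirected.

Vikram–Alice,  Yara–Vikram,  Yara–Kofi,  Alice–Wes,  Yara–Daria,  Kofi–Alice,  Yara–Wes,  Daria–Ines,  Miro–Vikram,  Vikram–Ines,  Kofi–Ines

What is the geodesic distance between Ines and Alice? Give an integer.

One shortest route is Ines – Vikram – Alice, which uses 2 edges, and Ines and Alice are not directly tied, so nothing shorter exists. So d(Ines,Alice) = 2.

2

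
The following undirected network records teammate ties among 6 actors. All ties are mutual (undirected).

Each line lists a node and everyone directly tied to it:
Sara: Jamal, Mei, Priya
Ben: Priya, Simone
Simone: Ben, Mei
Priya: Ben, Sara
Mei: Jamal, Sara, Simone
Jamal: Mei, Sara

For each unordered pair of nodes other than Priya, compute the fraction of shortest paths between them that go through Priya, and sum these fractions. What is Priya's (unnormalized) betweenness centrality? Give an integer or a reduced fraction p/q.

Pairs whose geodesics pass through Priya — Sara–Ben: 1; Jamal–Ben: 1/2.
All other pairs contribute 0.
Summing the contributions gives betweenness(Priya) = 3/2.

3/2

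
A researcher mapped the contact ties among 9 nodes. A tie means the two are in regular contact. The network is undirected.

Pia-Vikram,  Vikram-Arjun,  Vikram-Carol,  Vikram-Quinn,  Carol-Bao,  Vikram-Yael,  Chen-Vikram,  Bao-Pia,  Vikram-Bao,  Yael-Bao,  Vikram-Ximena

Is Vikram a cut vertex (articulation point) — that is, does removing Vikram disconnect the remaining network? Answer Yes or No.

Yes

Removing Vikram leaves {Arjun} with no path to {Chen}, so the network splits into 5 components. Vikram is a cut vertex.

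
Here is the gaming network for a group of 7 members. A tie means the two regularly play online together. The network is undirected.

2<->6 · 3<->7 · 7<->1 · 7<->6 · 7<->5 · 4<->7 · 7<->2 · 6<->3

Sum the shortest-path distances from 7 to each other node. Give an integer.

Distances from 7: 1:1, 2:1, 3:1, 4:1, 5:1, 6:1.
Sum = 1 + 1 + 1 + 1 + 1 + 1 = 6.

6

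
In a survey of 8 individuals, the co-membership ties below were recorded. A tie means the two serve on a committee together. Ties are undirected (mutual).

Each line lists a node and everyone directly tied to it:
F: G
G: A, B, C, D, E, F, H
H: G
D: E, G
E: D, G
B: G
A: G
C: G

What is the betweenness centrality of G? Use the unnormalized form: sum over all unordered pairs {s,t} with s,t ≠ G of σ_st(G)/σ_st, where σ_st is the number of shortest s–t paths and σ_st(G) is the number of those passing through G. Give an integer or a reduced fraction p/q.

20

Pairs whose geodesics pass through G — F–B: 1; F–A: 1; F–D: 1; F–H: 1; F–E: 1; F–C: 1; B–A: 1; B–D: 1; B–H: 1; B–E: 1; B–C: 1; A–D: 1; A–H: 1; A–E: 1 … (+6 more pairs).
All other pairs contribute 0.
Summing the contributions gives betweenness(G) = 20.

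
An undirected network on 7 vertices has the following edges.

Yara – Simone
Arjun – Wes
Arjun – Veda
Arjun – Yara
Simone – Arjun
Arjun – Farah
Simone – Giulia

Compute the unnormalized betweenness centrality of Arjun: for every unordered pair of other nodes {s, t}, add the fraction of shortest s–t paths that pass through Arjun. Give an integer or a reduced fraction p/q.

12

Pairs whose geodesics pass through Arjun — Farah–Yara: 1; Farah–Giulia: 1; Farah–Veda: 1; Farah–Wes: 1; Farah–Simone: 1; Yara–Veda: 1; Yara–Wes: 1; Giulia–Veda: 1; Giulia–Wes: 1; Veda–Wes: 1; Veda–Simone: 1; Wes–Simone: 1.
All other pairs contribute 0.
Summing the contributions gives betweenness(Arjun) = 12.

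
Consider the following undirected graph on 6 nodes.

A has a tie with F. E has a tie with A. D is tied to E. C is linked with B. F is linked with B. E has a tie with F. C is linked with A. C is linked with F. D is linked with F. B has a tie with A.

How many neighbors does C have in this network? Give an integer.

3

C is directly tied to A, B, and F. That is 3 neighbors, so the degree of C is 3.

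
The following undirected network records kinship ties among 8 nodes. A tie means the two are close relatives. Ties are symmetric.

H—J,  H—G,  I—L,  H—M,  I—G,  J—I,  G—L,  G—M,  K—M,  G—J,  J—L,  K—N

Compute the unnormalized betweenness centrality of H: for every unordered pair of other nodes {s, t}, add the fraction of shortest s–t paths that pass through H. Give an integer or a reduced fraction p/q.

3/2

Pairs whose geodesics pass through H — M–J: 1/2; J–N: 1/2; J–K: 1/2.
All other pairs contribute 0.
Summing the contributions gives betweenness(H) = 3/2.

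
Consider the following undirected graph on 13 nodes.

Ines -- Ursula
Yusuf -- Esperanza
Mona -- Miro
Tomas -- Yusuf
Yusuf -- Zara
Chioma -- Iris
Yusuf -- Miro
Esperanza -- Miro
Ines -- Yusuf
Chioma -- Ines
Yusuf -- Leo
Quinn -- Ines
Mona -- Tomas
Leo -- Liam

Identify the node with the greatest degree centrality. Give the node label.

Degrees — Chioma:2, Esperanza:2, Ines:4, Iris:1, Leo:2, Liam:1, Miro:3, Mona:2, Quinn:1, Tomas:2, Ursula:1, Yusuf:6, Zara:1.
The maximum is 6, attained only by Yusuf.

Yusuf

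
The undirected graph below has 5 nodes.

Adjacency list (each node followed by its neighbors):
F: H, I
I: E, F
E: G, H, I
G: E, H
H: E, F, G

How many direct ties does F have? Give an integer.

F is directly tied to H and I. That is 2 neighbors, so the degree of F is 2.

2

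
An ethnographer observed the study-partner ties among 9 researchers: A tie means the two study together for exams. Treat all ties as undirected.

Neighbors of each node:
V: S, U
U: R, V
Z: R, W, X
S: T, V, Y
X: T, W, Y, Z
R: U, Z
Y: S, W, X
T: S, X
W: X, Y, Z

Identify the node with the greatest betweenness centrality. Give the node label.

Unnormalized betweenness of each node: R:4, S:13/2, T:4/3, U:3, V:4, W:4/3, X:31/6, Y:11/3, Z:6.
S has the largest value, 13/2, making it the main broker — the node through which the most shortest paths run.

S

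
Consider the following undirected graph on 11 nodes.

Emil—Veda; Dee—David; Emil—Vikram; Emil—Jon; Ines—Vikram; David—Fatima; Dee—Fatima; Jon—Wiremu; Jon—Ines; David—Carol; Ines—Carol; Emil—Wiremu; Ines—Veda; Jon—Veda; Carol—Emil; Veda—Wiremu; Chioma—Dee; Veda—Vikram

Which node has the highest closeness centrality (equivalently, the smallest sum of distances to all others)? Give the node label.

Farness (sum of distances to all others) for each node — Carol:18, Chioma:36, David:21, Dee:27, Emil:19, Fatima:28, Ines:20, Jon:24, Veda:23, Vikram:25, Wiremu:25.
The smallest farness is 18, for Carol, so Carol has the highest closeness.

Carol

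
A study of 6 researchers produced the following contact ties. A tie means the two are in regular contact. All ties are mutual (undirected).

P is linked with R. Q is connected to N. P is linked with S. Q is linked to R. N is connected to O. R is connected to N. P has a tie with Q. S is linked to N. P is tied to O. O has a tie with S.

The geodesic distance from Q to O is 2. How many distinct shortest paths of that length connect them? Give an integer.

The shortest distance is 2. The length-2 paths are: Q–P–O; Q–N–O.
That gives 2 distinct shortest paths.

2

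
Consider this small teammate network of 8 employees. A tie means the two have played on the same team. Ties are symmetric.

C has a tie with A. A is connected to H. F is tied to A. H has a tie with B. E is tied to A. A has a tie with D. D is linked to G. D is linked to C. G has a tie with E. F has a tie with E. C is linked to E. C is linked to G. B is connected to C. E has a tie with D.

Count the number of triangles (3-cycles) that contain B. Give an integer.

0

B's neighbors are C and H, but none of them are tied to each other, so no triangle contains B.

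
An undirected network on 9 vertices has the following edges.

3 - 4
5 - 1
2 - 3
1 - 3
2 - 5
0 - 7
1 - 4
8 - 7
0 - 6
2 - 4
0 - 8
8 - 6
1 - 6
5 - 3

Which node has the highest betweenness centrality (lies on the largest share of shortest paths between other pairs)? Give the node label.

Unnormalized betweenness of each node: 0:3, 1:49/3, 2:1/3, 3:2, 4:5/3, 5:5/3, 6:15, 7:0, 8:3.
1 has the largest value, 49/3, making it the main broker — the node through which the most shortest paths run.

1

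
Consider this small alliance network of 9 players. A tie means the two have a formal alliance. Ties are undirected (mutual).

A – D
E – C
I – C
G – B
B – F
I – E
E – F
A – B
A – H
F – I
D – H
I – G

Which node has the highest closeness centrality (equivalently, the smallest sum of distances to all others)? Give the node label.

Farness (sum of distances to all others) for each node — A:17, B:14, C:23, D:23, E:18, F:15, G:16, H:23, I:17.
The smallest farness is 14, for B, so B has the highest closeness.

B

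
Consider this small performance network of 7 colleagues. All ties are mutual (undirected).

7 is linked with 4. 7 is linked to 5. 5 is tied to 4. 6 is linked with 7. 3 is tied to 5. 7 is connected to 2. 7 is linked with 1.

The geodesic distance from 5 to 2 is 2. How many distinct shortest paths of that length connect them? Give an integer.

1

The shortest distance is 2, and the only length-2 path is 5–7–2. So there is exactly 1 shortest path.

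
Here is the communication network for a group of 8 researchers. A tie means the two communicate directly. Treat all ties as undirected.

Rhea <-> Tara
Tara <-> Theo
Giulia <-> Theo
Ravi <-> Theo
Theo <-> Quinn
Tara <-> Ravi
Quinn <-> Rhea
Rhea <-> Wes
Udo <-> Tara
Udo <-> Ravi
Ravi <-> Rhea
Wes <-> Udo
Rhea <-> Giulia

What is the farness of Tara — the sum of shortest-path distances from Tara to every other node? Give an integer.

Distances from Tara: Giulia:2, Quinn:2, Ravi:1, Rhea:1, Theo:1, Udo:1, Wes:2.
Sum = 2 + 2 + 1 + 1 + 1 + 1 + 2 = 10.

10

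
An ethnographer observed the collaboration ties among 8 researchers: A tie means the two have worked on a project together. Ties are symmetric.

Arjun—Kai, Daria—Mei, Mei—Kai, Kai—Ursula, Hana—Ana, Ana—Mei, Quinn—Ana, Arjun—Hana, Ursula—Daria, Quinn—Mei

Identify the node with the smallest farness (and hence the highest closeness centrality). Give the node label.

Farness (sum of distances to all others) for each node — Ana:12, Arjun:14, Daria:14, Hana:14, Kai:11, Mei:10, Quinn:14, Ursula:15.
The smallest farness is 10, for Mei, so Mei has the highest closeness.

Mei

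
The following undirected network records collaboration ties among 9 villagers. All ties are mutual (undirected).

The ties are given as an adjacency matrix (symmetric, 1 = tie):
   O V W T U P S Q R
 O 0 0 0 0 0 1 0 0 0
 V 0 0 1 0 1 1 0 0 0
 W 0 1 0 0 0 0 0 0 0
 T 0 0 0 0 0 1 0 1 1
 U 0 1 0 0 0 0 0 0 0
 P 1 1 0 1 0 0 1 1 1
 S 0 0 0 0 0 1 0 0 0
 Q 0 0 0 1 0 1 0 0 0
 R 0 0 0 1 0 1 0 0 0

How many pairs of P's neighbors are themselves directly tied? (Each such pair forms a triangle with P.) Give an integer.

P's neighbors: O, Q, R, S, T, and V.
Neighbor pairs that are themselves tied: P–Q–T; P–R–T. Each forms one triangle with P, for 2 in total.

2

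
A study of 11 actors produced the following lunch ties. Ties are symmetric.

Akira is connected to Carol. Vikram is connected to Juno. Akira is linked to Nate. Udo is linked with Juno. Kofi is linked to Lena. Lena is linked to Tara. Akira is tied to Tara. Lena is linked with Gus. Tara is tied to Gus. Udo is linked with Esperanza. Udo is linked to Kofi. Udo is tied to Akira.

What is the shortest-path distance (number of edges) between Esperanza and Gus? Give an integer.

4

One shortest route is Esperanza – Udo – Kofi – Lena – Gus, which uses 4 edges, and at distance 3 from Esperanza we only reach {Carol, Lena, Nate, Tara, Vikram}, which does not include Gus. So d(Esperanza,Gus) = 4.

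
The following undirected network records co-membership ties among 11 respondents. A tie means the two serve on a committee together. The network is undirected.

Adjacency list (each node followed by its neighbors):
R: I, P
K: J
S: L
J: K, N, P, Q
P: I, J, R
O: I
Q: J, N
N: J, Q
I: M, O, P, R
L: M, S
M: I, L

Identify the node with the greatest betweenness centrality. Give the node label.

I

Unnormalized betweenness of each node: I:27, J:23, K:0, L:9, M:16, N:0, O:0, P:24, Q:0, R:0, S:0.
I has the largest value, 27, making it the main broker — the node through which the most shortest paths run.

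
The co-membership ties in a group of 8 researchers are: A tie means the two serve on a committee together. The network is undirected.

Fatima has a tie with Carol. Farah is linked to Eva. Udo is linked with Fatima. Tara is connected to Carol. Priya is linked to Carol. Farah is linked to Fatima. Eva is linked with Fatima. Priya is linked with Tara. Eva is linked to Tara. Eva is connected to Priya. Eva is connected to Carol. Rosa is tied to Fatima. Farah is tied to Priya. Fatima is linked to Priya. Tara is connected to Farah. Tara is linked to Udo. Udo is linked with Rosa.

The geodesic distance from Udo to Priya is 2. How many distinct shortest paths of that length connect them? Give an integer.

2

The shortest distance is 2. The length-2 paths are: Udo–Tara–Priya; Udo–Fatima–Priya.
That gives 2 distinct shortest paths.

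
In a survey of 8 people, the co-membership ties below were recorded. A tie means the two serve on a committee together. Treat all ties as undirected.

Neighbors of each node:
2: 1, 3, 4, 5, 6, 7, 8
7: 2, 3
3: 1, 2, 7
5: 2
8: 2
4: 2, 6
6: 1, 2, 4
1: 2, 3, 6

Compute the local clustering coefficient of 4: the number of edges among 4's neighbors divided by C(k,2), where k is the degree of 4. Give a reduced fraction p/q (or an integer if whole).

4's neighbors: 2 and 6 (k = 2).
Possible neighbor pairs: C(2,2) = 1. Edges among them: 2–6 → e = 1.
Clustering(4) = 1/1.

1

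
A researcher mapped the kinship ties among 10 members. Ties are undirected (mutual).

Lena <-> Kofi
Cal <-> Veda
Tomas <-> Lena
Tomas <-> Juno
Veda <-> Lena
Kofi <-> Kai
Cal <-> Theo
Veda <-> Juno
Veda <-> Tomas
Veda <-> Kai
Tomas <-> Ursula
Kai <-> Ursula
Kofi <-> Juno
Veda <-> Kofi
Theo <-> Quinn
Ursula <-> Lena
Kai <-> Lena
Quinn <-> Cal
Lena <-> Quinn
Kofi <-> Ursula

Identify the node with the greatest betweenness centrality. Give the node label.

Veda

Unnormalized betweenness of each node: Cal:17/4, Juno:1/4, Kai:9/20, Kofi:61/30, Lena:539/60, Quinn:21/5, Theo:0, Tomas:23/15, Ursula:7/12, Veda:583/60.
Veda has the largest value, 583/60, making it the main broker — the node through which the most shortest paths run.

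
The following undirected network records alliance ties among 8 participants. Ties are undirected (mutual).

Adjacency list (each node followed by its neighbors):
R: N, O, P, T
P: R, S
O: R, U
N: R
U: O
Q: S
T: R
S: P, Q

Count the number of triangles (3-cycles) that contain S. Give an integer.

S's neighbors are P and Q, but none of them are tied to each other, so no triangle contains S.

0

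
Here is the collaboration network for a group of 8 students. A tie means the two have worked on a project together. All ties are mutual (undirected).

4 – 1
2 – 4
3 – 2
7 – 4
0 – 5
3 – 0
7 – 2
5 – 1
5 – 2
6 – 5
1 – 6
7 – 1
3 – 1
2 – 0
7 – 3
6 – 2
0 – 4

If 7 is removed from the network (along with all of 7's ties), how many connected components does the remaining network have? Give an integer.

7's neighbors (1, 2, 3, and 4) remain reachable from one another through other ties, so the rest of the network stays in one piece.

1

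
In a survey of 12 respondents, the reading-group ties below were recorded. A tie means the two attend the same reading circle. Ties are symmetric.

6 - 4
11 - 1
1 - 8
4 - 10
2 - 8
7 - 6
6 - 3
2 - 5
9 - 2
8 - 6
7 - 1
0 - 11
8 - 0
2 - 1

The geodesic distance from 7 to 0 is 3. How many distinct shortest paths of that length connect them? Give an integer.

The shortest distance is 3. The length-3 paths are: 7–1–11–0; 7–6–8–0; 7–1–8–0.
That gives 3 distinct shortest paths.

3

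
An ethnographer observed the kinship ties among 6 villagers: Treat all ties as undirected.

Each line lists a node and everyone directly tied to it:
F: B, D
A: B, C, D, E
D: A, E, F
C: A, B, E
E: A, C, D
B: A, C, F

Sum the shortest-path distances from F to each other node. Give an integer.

Distances from F: A:2, B:1, C:2, D:1, E:2.
Sum = 2 + 1 + 2 + 1 + 2 = 8.

8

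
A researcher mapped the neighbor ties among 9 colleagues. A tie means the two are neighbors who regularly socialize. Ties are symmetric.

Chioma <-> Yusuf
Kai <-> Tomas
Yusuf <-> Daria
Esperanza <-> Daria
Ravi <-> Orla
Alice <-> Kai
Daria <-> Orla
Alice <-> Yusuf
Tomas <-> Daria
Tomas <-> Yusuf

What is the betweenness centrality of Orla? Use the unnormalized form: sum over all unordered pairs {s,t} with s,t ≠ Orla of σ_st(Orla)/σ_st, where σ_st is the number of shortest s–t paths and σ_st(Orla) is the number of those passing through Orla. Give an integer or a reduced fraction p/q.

7

Pairs whose geodesics pass through Orla — Kai–Ravi: 1; Yusuf–Ravi: 1; Esperanza–Ravi: 1; Daria–Ravi: 1; Chioma–Ravi: 1; Ravi–Tomas: 1; Ravi–Alice: 1.
All other pairs contribute 0.
Summing the contributions gives betweenness(Orla) = 7.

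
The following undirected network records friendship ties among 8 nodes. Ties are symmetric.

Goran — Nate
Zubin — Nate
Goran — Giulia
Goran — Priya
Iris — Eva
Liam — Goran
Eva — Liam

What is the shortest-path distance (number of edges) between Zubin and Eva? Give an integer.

4

One shortest route is Zubin – Nate – Goran – Liam – Eva, which uses 4 edges, and at distance 3 from Zubin we only reach {Giulia, Liam, Priya}, which does not include Eva. So d(Zubin,Eva) = 4.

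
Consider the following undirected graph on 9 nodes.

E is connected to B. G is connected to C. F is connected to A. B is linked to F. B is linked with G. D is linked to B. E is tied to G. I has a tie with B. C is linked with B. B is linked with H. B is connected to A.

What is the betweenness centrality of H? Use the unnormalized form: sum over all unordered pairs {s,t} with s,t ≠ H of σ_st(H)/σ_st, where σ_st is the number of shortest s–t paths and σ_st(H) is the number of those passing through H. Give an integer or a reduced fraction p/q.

0

No shortest path between any pair of other nodes passes through H.
Summing the contributions gives betweenness(H) = 0.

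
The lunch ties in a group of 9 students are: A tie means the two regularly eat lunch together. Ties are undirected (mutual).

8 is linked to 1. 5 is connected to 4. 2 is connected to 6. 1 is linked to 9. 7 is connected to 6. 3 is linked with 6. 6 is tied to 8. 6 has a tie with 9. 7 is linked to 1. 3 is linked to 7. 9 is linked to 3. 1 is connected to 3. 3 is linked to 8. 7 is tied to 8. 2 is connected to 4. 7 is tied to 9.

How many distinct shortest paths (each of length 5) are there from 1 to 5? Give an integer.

4

The shortest distance is 5. The length-5 paths are: 1–7–6–2–4–5; 1–3–6–2–4–5; 1–9–6–2–4–5; 1–8–6–2–4–5.
That gives 4 distinct shortest paths.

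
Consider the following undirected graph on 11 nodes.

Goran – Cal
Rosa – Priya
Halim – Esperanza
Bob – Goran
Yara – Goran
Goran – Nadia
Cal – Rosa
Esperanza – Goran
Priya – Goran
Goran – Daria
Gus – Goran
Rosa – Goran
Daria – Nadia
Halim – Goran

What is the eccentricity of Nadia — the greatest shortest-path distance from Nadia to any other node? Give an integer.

Distances from Nadia: Bob:2, Cal:2, Daria:1, Esperanza:2, Goran:1, Gus:2, Halim:2, Priya:2, Rosa:2, Yara:2.
The largest is 2 (to Esperanza, Rosa, Bob, Yara, Halim, Cal, Priya, and Gus), so the eccentricity of Nadia is 2.

2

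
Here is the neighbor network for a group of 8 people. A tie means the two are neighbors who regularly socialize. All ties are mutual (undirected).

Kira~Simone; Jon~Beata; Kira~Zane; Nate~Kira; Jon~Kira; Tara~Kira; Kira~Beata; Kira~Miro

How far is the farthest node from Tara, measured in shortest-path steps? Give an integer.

Distances from Tara: Beata:2, Jon:2, Kira:1, Miro:2, Nate:2, Simone:2, Zane:2.
The largest is 2 (to Jon, Miro, Beata, Zane, Nate, and Simone), so the eccentricity of Tara is 2.

2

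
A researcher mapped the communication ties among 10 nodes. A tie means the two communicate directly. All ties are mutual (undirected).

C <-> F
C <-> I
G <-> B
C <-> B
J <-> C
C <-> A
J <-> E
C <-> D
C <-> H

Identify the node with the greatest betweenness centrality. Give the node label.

Unnormalized betweenness of each node: A:0, B:8, C:34, D:0, E:0, F:0, G:0, H:0, I:0, J:8.
C has the largest value, 34, making it the main broker — the node through which the most shortest paths run.

C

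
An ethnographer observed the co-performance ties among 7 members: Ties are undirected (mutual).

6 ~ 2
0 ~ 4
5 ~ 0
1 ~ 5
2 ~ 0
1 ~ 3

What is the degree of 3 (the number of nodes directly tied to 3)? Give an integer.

3 is directly tied to 1. That is 1 neighbor, so the degree of 3 is 1.

1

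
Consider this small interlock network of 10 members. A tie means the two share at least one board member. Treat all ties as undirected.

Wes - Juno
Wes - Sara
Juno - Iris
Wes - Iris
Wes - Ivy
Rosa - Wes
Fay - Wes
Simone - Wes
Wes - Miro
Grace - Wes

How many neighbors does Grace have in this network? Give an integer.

1

Grace is directly tied to Wes. That is 1 neighbor, so the degree of Grace is 1.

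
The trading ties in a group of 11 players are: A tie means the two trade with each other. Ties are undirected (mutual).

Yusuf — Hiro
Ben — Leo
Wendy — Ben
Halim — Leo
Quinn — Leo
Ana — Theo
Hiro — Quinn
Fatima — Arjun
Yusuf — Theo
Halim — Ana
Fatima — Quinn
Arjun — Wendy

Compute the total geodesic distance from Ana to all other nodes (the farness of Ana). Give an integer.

28

Distances from Ana: Arjun:5, Ben:3, Fatima:4, Halim:1, Hiro:3, Leo:2, Quinn:3, Theo:1, Wendy:4, Yusuf:2.
Sum = 5 + 3 + 4 + 1 + 3 + 2 + 3 + 1 + 4 + 2 = 28.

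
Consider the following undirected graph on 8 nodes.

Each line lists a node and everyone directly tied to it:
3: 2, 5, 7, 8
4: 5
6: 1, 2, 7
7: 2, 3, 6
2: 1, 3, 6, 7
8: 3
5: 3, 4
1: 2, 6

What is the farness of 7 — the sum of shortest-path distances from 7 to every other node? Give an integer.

12

Distances from 7: 1:2, 2:1, 3:1, 4:3, 5:2, 6:1, 8:2.
Sum = 2 + 1 + 1 + 3 + 2 + 1 + 2 = 12.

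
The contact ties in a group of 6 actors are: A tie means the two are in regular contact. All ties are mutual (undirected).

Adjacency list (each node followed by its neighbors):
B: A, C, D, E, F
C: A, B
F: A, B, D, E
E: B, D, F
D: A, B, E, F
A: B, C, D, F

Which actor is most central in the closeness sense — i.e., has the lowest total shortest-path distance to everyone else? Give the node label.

Farness (sum of distances to all others) for each node — A:6, B:5, C:8, D:6, E:7, F:6.
The smallest farness is 5, for B, so B has the highest closeness.

B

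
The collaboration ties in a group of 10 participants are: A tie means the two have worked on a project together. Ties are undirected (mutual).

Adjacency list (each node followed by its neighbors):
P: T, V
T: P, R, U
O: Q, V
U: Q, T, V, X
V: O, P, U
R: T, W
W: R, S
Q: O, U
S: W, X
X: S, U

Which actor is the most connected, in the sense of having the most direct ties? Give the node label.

Degrees — O:2, P:2, Q:2, R:2, S:2, T:3, U:4, V:3, W:2, X:2.
The maximum is 4, attained only by U.

U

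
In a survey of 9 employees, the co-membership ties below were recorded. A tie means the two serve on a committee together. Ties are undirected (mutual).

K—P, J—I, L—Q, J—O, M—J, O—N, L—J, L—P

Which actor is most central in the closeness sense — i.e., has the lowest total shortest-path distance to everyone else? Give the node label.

Farness (sum of distances to all others) for each node — I:20, J:13, K:26, L:14, M:20, N:25, O:18, P:19, Q:21.
The smallest farness is 13, for J, so J has the highest closeness.

J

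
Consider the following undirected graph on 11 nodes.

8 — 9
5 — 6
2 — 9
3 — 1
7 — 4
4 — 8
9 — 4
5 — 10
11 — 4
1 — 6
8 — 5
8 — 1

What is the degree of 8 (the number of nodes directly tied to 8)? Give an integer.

8 is directly tied to 1, 4, 5, and 9. That is 4 neighbors, so the degree of 8 is 4.

4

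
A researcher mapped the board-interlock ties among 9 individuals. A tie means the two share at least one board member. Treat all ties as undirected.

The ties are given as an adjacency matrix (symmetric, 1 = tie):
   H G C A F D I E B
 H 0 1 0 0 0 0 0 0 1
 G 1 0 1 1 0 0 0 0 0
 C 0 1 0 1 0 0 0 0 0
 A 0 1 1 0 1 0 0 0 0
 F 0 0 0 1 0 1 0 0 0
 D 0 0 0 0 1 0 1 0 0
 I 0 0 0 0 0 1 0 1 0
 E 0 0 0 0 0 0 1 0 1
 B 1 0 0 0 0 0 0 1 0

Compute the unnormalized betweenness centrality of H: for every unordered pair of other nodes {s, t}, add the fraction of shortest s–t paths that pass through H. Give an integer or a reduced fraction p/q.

Pairs whose geodesics pass through H — G–I: 1/2; G–E: 1; G–B: 1; C–E: 1; C–B: 1; A–E: 1/2; A–B: 1; F–B: 1/2.
All other pairs contribute 0.
Summing the contributions gives betweenness(H) = 13/2.

13/2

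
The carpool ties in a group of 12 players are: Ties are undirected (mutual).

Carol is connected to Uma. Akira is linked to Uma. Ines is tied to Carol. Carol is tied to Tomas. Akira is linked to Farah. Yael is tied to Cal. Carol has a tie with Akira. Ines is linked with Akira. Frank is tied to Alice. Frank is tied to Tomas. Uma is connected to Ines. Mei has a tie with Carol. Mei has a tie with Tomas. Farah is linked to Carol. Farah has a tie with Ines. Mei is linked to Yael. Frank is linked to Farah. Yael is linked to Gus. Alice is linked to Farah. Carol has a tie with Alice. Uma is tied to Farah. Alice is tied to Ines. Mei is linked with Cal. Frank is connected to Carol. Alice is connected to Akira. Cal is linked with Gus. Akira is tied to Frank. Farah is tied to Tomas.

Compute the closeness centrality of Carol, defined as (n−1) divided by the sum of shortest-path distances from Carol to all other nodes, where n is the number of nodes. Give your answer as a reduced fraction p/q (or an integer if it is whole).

Distances from Carol: Akira:1, Alice:1, Cal:2, Farah:1, Frank:1, Gus:3, Ines:1, Mei:1, Tomas:1, Uma:1, Yael:2. Sum = 15.
n = 12, so closeness = 11/15.

11/15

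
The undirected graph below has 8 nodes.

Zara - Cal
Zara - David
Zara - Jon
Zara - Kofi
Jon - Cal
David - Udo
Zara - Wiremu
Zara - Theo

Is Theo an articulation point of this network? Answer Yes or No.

Even without Theo, every remaining node can still reach every other (the residual graph is connected), so Theo is not a cut vertex.

No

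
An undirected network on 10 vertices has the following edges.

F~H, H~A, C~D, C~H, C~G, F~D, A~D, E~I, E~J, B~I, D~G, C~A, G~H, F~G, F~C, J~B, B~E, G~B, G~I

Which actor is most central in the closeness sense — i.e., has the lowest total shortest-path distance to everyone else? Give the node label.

G

Farness (sum of distances to all others) for each node — A:21, B:15, C:15, D:16, E:21, F:16, G:12, H:16, I:16, J:22.
The smallest farness is 12, for G, so G has the highest closeness.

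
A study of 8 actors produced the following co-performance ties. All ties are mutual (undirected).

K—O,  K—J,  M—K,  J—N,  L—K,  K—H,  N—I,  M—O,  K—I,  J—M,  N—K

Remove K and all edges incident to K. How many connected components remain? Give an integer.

Without K, the remaining ties split the others into: {L}; {H}; {I, J, M, N, O}.
That's 3 separate components.

3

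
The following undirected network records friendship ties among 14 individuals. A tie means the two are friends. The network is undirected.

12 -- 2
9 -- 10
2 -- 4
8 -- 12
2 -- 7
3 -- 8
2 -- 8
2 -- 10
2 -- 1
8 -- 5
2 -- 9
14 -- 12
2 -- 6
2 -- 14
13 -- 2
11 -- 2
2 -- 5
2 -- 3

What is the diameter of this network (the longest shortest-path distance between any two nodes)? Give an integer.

2

Eccentricity of each node (its greatest distance to any other): 1:2, 2:1, 3:2, 4:2, 5:2, 6:2, 7:2, 8:2, 9:2, 10:2, 11:2, 12:2, 13:2, 14:2.
The maximum eccentricity is 2, realized for instance by the pair 14–9 via 14 – 2 – 9. So the diameter is 2.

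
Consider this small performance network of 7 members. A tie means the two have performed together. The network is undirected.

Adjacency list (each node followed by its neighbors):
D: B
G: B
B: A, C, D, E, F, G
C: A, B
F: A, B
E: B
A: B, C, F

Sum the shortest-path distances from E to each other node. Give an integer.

11

Distances from E: A:2, B:1, C:2, D:2, F:2, G:2.
Sum = 2 + 1 + 2 + 2 + 2 + 2 = 11.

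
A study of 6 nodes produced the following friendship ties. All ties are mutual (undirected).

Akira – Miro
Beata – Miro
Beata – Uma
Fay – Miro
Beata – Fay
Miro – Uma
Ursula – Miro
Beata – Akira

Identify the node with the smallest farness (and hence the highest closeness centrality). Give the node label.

Farness (sum of distances to all others) for each node — Akira:8, Beata:6, Fay:8, Miro:5, Uma:8, Ursula:9.
The smallest farness is 5, for Miro, so Miro has the highest closeness.

Miro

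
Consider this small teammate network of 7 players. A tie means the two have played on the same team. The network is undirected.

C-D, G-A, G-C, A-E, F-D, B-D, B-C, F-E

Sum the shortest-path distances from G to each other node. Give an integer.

Distances from G: A:1, B:2, C:1, D:2, E:2, F:3.
Sum = 1 + 2 + 1 + 2 + 2 + 3 = 11.

11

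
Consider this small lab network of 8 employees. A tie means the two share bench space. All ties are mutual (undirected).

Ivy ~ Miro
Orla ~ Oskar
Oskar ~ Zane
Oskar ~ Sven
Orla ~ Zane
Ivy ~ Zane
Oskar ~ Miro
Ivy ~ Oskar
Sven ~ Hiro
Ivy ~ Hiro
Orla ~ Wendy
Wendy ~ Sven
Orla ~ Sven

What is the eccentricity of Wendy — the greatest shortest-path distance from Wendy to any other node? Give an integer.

Distances from Wendy: Hiro:2, Ivy:3, Miro:3, Orla:1, Oskar:2, Sven:1, Zane:2.
The largest is 3 (to Miro and Ivy), so the eccentricity of Wendy is 3.

3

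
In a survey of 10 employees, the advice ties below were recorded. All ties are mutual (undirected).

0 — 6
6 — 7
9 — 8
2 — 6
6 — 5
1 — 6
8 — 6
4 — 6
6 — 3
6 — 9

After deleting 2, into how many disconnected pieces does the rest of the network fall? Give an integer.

1

2's neighbors (6) remain reachable from one another through other ties, so the rest of the network stays in one piece.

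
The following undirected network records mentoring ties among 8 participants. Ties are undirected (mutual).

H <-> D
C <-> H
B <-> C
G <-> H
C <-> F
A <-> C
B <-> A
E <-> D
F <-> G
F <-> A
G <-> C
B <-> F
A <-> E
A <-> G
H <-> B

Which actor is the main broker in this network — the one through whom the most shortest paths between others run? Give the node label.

A

Unnormalized betweenness of each node: A:9/2, B:11/12, C:7/6, D:1, E:5/4, F:1/4, G:11/12, H:4.
A has the largest value, 9/2, making it the main broker — the node through which the most shortest paths run.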